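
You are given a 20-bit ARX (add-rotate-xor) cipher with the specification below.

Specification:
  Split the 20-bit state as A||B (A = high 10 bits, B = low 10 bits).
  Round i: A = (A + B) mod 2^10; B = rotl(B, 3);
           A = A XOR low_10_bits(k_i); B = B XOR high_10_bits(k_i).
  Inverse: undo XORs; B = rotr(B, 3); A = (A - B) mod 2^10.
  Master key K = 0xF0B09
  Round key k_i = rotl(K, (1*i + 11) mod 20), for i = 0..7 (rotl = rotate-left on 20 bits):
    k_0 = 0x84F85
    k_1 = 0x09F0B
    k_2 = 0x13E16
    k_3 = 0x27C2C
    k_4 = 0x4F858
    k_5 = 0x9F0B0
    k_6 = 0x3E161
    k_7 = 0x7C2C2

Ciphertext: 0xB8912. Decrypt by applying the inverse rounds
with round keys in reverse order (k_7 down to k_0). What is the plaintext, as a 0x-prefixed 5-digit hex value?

s_0 = ciphertext = 0xB8912
s_1 = InvRound(s_0, k_7) = 0xC111C
s_2 = InvRound(s_1, k_6) = 0x0A63C
s_3 = InvRound(s_2, k_5) = 0x24408
s_4 = InvRound(s_3, k_4) = 0x68F26
s_5 = InvRound(s_4, k_3) = 0x260F7
s_6 = InvRound(s_5, k_2) = 0x9DC17
s_7 = InvRound(s_6, k_1) = 0x5D806
s_8 = InvRound(s_7, k_0) = 0x0C6C2

0x0C6C2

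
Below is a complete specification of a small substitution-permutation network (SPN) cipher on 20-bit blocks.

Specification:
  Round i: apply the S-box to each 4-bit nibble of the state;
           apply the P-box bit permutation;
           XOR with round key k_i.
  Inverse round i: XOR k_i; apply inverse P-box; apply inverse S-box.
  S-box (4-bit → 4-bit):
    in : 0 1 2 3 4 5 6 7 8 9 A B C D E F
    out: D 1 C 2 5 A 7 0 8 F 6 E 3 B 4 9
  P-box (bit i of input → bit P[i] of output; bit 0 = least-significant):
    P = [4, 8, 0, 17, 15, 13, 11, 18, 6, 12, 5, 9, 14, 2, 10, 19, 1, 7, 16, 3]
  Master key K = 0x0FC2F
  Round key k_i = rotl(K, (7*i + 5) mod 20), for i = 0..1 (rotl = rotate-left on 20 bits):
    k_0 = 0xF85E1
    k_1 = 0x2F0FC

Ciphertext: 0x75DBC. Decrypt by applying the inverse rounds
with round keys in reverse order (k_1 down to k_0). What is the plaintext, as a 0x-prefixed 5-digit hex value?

s_0 = ciphertext = 0x75DBC
s_1 = InvRound(s_0, k_1) = 0xEE193
s_2 = InvRound(s_1, k_0) = 0x44431

0x44431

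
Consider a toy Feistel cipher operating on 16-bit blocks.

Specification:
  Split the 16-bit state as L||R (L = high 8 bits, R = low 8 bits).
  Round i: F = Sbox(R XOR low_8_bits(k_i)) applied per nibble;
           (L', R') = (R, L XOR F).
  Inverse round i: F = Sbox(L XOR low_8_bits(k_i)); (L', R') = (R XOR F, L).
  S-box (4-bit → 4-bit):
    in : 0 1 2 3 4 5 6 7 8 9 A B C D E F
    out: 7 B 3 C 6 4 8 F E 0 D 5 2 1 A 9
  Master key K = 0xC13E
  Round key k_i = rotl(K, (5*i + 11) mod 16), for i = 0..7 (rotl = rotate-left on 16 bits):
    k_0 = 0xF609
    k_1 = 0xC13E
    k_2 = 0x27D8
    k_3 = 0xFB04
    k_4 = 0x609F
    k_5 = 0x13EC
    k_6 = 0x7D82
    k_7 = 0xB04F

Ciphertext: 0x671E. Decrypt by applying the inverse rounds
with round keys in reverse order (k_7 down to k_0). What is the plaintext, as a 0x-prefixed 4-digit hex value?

0xEFCA

s_0 = ciphertext = 0x671E
s_1 = InvRound(s_0, k_7) = 0x2067
s_2 = InvRound(s_1, k_6) = 0xB420
s_3 = InvRound(s_2, k_5) = 0x6EB4
s_4 = InvRound(s_3, k_4) = 0x2F6E
s_5 = InvRound(s_4, k_3) = 0x5B2F
s_6 = InvRound(s_5, k_2) = 0xC35B
s_7 = InvRound(s_6, k_1) = 0xCAC3
s_8 = InvRound(s_7, k_0) = 0xEFCA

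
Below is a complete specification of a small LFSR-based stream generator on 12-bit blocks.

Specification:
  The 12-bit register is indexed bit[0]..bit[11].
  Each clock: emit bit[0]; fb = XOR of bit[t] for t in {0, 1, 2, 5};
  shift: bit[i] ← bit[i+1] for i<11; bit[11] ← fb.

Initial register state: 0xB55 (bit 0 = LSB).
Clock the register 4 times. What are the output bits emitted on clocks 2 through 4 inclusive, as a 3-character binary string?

reg_0 = 0xB55
clock 1: out=1, reg = 0x5AA
clock 2: out=0, reg = 0x2D5
clock 3: out=1, reg = 0x16A
clock 4: out=0, reg = 0x0B5

010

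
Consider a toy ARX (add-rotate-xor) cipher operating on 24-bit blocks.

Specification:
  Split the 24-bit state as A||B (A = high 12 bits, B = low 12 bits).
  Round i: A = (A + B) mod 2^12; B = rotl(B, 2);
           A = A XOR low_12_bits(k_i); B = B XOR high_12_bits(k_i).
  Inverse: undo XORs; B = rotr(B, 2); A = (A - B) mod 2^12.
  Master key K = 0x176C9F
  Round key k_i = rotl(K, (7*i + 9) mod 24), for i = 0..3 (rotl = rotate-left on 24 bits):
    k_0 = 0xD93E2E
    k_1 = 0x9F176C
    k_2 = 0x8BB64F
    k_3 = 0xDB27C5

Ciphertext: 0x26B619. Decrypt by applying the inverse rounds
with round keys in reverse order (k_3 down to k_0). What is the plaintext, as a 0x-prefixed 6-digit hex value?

0xE0AAA2

s_0 = ciphertext = 0x26B619
s_1 = InvRound(s_0, k_3) = 0x6C4EEA
s_2 = InvRound(s_1, k_2) = 0xAF7594
s_3 = InvRound(s_2, k_1) = 0x682719
s_4 = InvRound(s_3, k_0) = 0xE0AAA2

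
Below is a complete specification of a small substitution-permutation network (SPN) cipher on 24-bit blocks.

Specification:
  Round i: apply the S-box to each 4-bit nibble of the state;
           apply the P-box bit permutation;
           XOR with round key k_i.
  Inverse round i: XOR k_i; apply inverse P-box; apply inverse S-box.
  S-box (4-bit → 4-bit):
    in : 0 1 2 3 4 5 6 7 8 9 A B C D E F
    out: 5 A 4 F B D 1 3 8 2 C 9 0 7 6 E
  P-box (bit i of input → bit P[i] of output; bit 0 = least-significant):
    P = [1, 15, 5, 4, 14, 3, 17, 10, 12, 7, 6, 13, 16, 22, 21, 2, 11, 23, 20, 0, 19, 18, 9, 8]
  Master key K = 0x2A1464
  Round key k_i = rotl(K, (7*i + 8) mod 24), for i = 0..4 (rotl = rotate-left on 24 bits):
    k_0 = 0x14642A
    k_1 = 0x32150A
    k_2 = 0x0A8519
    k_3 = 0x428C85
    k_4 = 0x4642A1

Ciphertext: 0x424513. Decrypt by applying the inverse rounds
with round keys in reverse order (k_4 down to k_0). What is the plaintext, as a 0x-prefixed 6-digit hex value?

0xD641D2

s_0 = ciphertext = 0x424513
s_1 = InvRound(s_0, k_4) = 0xFCC985
s_2 = InvRound(s_1, k_3) = 0x4E2C5C
s_3 = InvRound(s_2, k_2) = 0x1B1AC9
s_4 = InvRound(s_3, k_1) = 0x5B0E86
s_5 = InvRound(s_4, k_0) = 0xD641D2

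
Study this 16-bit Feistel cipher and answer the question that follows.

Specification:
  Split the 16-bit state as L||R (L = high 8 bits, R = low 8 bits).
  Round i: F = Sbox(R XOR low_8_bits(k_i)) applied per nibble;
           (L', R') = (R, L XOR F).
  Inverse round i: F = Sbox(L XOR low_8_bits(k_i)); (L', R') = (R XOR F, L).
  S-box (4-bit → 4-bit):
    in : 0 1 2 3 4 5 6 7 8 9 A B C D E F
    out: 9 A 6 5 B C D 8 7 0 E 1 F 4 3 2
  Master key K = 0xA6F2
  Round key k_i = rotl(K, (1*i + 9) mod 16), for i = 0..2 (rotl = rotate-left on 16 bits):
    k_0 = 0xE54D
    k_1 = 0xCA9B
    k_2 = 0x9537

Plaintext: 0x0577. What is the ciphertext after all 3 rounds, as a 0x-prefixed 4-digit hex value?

0x8E4B

s_0 = plaintext = 0x0577
s_1 = Round(s_0, k_0) = 0x775B
s_2 = Round(s_1, k_1) = 0x5B8E
s_3 = Round(s_2, k_2) = 0x8E4B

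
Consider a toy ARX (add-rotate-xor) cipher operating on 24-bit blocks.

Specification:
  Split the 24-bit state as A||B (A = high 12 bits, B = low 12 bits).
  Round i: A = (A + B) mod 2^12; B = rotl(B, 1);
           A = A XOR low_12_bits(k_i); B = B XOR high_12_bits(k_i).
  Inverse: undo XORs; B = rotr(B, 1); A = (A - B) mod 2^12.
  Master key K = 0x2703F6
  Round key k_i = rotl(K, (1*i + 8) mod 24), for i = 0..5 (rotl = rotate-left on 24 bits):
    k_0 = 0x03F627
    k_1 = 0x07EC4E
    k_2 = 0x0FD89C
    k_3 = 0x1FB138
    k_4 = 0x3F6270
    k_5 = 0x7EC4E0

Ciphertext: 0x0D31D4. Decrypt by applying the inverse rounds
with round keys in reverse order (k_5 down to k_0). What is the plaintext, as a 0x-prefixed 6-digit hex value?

0x5B5407

s_0 = ciphertext = 0x0D31D4
s_1 = InvRound(s_0, k_5) = 0x11731C
s_2 = InvRound(s_1, k_4) = 0x2F2075
s_3 = InvRound(s_2, k_3) = 0x3030C7
s_4 = InvRound(s_3, k_2) = 0xB8201D
s_5 = InvRound(s_4, k_1) = 0xF9B831
s_6 = InvRound(s_5, k_0) = 0x5B5407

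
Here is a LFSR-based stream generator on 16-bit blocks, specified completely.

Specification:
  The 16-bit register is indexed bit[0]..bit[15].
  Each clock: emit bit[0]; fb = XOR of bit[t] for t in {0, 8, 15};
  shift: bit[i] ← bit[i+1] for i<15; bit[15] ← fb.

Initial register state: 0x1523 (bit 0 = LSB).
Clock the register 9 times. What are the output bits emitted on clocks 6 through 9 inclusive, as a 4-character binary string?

reg_0 = 0x1523
clock 1: out=1, reg = 0x0A91
clock 2: out=1, reg = 0x8548
clock 3: out=0, reg = 0x42A4
clock 4: out=0, reg = 0x2152
clock 5: out=0, reg = 0x90A9
clock 6: out=1, reg = 0x4854
clock 7: out=0, reg = 0x242A
clock 8: out=0, reg = 0x1215
clock 9: out=1, reg = 0x890A

1001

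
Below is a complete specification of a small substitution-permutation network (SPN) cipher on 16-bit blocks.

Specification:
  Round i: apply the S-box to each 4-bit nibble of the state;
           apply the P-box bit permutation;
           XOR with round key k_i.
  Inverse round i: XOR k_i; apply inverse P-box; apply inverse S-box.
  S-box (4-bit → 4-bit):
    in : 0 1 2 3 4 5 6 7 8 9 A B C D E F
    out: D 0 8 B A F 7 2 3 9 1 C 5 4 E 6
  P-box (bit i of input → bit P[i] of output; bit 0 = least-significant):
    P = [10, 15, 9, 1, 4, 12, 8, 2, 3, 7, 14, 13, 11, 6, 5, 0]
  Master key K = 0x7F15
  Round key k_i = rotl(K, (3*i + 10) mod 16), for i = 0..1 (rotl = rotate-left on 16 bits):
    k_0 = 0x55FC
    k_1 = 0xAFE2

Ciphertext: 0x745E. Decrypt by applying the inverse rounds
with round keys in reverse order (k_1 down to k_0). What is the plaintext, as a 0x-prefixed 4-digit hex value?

s_0 = ciphertext = 0x745E
s_1 = InvRound(s_0, k_1) = 0xC65F
s_2 = InvRound(s_1, k_0) = 0xB7FE

0xB7FE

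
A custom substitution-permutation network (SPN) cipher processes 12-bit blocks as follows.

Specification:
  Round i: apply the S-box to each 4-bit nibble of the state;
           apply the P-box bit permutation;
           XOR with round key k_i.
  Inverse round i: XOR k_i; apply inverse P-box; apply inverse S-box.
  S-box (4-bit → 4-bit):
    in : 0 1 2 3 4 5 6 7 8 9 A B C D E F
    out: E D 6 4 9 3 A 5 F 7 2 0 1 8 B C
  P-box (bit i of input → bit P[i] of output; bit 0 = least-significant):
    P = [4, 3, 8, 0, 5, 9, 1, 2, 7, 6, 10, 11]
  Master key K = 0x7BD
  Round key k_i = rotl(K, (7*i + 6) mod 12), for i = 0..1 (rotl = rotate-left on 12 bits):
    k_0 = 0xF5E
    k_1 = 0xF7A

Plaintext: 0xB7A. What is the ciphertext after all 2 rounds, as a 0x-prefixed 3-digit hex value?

0x349

s_0 = plaintext = 0xB7A
s_1 = Round(s_0, k_0) = 0xF74
s_2 = Round(s_1, k_1) = 0x349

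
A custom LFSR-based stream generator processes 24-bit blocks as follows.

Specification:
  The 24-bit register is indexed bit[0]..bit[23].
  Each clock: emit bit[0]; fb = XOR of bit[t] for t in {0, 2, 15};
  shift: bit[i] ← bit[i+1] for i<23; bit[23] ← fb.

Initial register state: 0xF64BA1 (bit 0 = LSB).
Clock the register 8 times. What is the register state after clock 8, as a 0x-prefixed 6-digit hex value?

reg_0 = 0xF64BA1
clock 1: out=1, reg = 0xFB25D0
clock 2: out=0, reg = 0x7D92E8
clock 3: out=0, reg = 0xBEC974
clock 4: out=0, reg = 0x5F64BA
clock 5: out=0, reg = 0x2FB25D
clock 6: out=1, reg = 0x97D92E
clock 7: out=0, reg = 0x4BEC97
clock 8: out=1, reg = 0xA5F64B

0xA5F64B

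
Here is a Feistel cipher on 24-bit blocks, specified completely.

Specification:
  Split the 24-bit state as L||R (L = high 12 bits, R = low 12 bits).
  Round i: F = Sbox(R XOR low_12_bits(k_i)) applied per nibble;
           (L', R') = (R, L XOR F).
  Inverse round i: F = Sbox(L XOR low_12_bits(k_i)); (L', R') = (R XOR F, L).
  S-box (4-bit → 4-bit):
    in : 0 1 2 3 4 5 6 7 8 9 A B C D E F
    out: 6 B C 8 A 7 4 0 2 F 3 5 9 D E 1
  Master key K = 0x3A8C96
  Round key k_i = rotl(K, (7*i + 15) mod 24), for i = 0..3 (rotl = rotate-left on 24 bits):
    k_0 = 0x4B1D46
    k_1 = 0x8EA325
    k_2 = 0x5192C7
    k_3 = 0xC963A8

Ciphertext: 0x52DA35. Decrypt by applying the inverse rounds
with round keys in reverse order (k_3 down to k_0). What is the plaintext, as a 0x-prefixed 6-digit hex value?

0x0DDFC3

s_0 = ciphertext = 0x52DA35
s_1 = InvRound(s_0, k_3) = 0xE1252D
s_2 = InvRound(s_1, k_2) = 0xCFAE12
s_3 = InvRound(s_2, k_1) = 0xFC3CFA
s_4 = InvRound(s_3, k_0) = 0x0DDFC3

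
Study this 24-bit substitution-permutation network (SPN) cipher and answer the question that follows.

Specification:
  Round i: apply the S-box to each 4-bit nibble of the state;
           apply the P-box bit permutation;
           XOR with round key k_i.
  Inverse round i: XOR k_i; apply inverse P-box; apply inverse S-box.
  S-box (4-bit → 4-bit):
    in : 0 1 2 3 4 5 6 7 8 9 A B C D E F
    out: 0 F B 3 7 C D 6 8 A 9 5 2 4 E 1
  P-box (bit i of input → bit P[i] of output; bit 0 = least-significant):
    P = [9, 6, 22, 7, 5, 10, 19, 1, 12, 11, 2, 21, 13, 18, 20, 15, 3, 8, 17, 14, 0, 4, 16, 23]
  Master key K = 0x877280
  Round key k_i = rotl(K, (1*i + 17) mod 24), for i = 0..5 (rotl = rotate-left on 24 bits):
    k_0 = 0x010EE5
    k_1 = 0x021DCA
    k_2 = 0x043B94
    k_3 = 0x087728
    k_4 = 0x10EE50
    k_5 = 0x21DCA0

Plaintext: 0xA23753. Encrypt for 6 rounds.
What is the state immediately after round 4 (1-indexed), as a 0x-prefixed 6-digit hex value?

s_0 = plaintext = 0xA23753
s_1 = Round(s_0, k_0) = 0x8D65AA
s_2 = Round(s_1, k_1) = 0xB0BF6C
s_3 = Round(s_2, k_2) = 0x1D0BF7
s_4 = Round(s_3, k_3) = 0xCB675D
s_5 = Round(s_4, k_4) = 0x4A464E
s_6 = Round(s_5, k_5) = 0x5CA85D

0xCB675D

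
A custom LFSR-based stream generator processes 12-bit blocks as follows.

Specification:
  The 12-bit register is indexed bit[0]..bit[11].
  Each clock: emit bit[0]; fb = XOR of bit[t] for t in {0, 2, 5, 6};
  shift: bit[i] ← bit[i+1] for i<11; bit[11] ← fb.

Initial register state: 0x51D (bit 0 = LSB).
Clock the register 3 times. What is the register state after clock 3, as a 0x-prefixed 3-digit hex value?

reg_0 = 0x51D
clock 1: out=1, reg = 0x28E
clock 2: out=0, reg = 0x947
clock 3: out=1, reg = 0xCA3

0xCA3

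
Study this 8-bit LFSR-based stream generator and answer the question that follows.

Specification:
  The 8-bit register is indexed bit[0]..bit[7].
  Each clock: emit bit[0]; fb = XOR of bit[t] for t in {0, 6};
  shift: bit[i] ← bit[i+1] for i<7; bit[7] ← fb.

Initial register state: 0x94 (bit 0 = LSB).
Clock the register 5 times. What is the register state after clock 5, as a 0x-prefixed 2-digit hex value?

reg_0 = 0x94
clock 1: out=0, reg = 0x4A
clock 2: out=0, reg = 0xA5
clock 3: out=1, reg = 0xD2
clock 4: out=0, reg = 0xE9
clock 5: out=1, reg = 0x74

0x74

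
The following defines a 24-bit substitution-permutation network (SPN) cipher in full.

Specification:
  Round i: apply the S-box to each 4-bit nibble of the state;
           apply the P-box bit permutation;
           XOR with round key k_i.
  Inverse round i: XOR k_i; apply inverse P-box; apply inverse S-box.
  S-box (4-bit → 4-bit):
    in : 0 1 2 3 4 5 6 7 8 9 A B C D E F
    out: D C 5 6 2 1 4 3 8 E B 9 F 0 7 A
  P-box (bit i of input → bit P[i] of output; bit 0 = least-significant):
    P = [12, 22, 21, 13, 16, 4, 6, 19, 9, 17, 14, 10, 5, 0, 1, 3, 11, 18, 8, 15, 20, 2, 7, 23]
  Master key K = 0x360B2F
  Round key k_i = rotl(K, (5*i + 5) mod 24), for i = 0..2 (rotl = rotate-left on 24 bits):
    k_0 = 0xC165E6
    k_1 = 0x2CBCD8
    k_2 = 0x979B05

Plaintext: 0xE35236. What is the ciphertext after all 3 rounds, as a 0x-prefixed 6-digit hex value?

s_0 = plaintext = 0xE35236
s_1 = Round(s_0, k_0) = 0xF52612
s_2 = Round(s_1, k_1) = 0x84E4BE
s_3 = Round(s_2, k_2) = 0x788B26

0x788B26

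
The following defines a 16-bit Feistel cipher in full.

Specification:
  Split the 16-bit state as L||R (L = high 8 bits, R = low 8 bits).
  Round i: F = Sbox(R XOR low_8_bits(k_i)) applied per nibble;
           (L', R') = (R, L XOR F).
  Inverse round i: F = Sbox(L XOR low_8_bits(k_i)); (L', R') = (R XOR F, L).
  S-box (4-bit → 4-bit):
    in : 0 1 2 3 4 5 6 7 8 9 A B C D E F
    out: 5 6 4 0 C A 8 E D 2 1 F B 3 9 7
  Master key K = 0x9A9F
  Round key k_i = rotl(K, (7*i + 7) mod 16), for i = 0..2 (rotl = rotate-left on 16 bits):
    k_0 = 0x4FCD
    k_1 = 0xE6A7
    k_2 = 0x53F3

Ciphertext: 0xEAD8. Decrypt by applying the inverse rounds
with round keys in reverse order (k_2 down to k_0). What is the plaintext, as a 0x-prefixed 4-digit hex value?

0x7689

s_0 = ciphertext = 0xEAD8
s_1 = InvRound(s_0, k_2) = 0xBAEA
s_2 = InvRound(s_1, k_1) = 0x89BA
s_3 = InvRound(s_2, k_0) = 0x7689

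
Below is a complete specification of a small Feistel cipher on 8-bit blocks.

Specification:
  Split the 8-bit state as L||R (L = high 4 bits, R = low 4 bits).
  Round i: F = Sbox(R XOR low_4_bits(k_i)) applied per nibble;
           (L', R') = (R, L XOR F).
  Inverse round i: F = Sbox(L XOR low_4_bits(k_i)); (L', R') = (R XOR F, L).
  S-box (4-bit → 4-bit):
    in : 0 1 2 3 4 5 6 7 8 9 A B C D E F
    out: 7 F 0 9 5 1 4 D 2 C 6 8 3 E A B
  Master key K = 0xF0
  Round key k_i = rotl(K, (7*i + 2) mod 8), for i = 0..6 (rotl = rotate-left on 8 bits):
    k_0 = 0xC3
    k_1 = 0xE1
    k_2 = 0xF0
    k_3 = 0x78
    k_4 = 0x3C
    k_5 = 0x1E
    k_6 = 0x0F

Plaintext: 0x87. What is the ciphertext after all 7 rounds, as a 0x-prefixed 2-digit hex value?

0xD3

s_0 = plaintext = 0x87
s_1 = Round(s_0, k_0) = 0x7D
s_2 = Round(s_1, k_1) = 0xD4
s_3 = Round(s_2, k_2) = 0x48
s_4 = Round(s_3, k_3) = 0x83
s_5 = Round(s_4, k_4) = 0x33
s_6 = Round(s_5, k_5) = 0x3D
s_7 = Round(s_6, k_6) = 0xD3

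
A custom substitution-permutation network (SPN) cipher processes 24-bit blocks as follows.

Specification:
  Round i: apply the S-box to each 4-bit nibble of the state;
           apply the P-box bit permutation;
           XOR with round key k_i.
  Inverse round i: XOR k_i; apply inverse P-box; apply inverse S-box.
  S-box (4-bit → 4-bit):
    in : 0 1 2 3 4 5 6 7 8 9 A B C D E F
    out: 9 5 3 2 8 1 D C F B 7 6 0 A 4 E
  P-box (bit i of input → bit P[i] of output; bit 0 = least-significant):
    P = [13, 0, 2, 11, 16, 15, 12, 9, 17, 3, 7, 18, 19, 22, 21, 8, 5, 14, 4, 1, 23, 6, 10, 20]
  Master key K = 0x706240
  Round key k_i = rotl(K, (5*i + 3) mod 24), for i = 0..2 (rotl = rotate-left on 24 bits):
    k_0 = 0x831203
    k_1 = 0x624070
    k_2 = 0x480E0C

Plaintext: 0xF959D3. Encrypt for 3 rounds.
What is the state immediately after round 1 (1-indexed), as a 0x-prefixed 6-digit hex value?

s_0 = plaintext = 0xF959D3
s_1 = Round(s_0, k_0) = 0x9DD468
s_2 = Round(s_1, k_1) = 0xB73B37
s_3 = Round(s_2, k_2) = 0x0882D2

0x9DD468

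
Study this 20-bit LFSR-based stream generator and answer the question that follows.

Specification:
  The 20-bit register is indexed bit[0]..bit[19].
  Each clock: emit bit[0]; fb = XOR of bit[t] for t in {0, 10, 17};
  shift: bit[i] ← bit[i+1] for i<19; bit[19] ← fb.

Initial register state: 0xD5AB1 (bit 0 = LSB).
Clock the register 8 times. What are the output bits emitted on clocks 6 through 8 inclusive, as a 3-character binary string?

reg_0 = 0xD5AB1
clock 1: out=1, reg = 0xEAD58
clock 2: out=0, reg = 0x756AC
clock 3: out=0, reg = 0x3AB56
clock 4: out=0, reg = 0x9D5AB
clock 5: out=1, reg = 0x4EAD5
clock 6: out=1, reg = 0xA756A
clock 7: out=0, reg = 0x53AB5
clock 8: out=1, reg = 0xA9D5A

101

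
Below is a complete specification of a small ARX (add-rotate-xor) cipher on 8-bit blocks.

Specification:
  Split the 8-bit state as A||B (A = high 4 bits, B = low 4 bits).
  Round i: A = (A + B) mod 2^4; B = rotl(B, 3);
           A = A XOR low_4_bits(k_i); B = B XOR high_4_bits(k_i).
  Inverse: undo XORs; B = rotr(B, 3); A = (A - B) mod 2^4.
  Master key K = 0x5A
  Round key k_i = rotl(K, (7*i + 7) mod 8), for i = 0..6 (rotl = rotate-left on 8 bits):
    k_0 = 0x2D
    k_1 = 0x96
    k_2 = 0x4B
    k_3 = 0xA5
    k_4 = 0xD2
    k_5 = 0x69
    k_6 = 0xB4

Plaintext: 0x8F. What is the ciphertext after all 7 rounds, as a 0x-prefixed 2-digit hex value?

s_0 = plaintext = 0x8F
s_1 = Round(s_0, k_0) = 0xAD
s_2 = Round(s_1, k_1) = 0x17
s_3 = Round(s_2, k_2) = 0x3F
s_4 = Round(s_3, k_3) = 0x75
s_5 = Round(s_4, k_4) = 0xE7
s_6 = Round(s_5, k_5) = 0xCD
s_7 = Round(s_6, k_6) = 0xD5

0xD5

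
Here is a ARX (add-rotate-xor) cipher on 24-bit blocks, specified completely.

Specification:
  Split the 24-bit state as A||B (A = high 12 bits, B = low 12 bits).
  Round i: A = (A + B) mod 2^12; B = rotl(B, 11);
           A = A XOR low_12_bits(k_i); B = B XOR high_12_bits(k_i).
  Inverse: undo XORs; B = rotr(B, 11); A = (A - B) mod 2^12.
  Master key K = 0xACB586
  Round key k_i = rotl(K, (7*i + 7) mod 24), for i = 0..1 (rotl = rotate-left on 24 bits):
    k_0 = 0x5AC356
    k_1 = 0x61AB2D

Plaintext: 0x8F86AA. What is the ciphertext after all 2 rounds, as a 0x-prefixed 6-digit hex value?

s_0 = plaintext = 0x8F86AA
s_1 = Round(s_0, k_0) = 0xCF46F9
s_2 = Round(s_1, k_1) = 0x8C0D66

0x8C0D66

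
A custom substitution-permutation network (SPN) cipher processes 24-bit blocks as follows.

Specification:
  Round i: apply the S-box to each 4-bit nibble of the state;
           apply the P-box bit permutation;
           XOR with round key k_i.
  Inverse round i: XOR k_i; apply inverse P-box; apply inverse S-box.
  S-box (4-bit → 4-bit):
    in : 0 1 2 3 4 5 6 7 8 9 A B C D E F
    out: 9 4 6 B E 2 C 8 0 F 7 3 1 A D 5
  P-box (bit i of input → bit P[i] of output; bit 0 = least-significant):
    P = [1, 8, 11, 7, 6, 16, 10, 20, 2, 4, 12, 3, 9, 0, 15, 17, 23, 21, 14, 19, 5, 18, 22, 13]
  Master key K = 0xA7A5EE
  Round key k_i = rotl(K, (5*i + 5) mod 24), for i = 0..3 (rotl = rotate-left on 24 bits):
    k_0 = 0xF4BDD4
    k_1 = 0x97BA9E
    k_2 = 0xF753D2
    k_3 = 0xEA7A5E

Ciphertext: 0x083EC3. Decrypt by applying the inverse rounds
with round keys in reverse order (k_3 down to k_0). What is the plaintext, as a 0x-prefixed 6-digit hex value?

0xA70954

s_0 = ciphertext = 0x083EC3
s_1 = InvRound(s_0, k_3) = 0x1AD317
s_2 = InvRound(s_1, k_2) = 0x232CB7
s_3 = InvRound(s_2, k_1) = 0xBBA668
s_4 = InvRound(s_3, k_0) = 0xA70954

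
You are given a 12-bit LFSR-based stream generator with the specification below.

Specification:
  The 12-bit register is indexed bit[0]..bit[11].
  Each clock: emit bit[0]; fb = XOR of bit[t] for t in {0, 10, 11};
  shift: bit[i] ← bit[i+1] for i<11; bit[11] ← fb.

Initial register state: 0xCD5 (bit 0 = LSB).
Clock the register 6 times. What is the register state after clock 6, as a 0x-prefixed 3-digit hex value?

reg_0 = 0xCD5
clock 1: out=1, reg = 0xE6A
clock 2: out=0, reg = 0x735
clock 3: out=1, reg = 0x39A
clock 4: out=0, reg = 0x1CD
clock 5: out=1, reg = 0x8E6
clock 6: out=0, reg = 0xC73

0xC73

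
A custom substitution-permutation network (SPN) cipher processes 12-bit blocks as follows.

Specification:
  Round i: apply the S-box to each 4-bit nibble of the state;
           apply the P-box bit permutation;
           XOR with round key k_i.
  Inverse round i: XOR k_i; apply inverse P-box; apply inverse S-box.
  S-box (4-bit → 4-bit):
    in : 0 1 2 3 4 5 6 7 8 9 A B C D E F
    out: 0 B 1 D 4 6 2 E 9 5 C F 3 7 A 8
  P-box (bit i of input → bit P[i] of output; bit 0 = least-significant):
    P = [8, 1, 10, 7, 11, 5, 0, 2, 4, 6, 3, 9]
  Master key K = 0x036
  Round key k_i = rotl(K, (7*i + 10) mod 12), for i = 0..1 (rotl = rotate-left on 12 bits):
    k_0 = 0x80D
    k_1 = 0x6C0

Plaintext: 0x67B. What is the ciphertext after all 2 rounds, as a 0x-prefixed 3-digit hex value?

s_0 = plaintext = 0x67B
s_1 = Round(s_0, k_0) = 0xDEA
s_2 = Round(s_1, k_1) = 0x23C

0x23C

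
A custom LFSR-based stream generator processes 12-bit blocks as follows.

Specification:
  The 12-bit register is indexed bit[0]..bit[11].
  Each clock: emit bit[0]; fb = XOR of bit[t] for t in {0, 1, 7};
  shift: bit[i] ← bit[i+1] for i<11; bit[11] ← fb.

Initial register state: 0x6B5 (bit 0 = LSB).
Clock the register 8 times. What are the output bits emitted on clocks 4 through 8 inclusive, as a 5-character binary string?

01101

reg_0 = 0x6B5
clock 1: out=1, reg = 0x35A
clock 2: out=0, reg = 0x9AD
clock 3: out=1, reg = 0x4D6
clock 4: out=0, reg = 0x26B
clock 5: out=1, reg = 0x135
clock 6: out=1, reg = 0x89A
clock 7: out=0, reg = 0x44D
clock 8: out=1, reg = 0xA26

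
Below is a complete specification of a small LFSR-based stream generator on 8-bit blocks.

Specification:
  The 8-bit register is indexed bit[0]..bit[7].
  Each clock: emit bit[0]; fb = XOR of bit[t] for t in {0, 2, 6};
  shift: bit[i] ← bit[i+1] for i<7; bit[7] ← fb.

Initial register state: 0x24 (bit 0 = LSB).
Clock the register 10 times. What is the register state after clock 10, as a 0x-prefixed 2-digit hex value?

0x92

reg_0 = 0x24
clock 1: out=0, reg = 0x92
clock 2: out=0, reg = 0x49
clock 3: out=1, reg = 0x24
clock 4: out=0, reg = 0x92
clock 5: out=0, reg = 0x49
clock 6: out=1, reg = 0x24
clock 7: out=0, reg = 0x92
clock 8: out=0, reg = 0x49
clock 9: out=1, reg = 0x24
clock 10: out=0, reg = 0x92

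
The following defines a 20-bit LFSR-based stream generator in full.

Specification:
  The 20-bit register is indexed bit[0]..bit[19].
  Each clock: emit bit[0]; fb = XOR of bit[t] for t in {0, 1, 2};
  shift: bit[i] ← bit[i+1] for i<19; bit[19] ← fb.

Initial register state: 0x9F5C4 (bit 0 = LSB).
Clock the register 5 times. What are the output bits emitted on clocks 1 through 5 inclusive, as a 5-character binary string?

00100

reg_0 = 0x9F5C4
clock 1: out=0, reg = 0xCFAE2
clock 2: out=0, reg = 0xE7D71
clock 3: out=1, reg = 0xF3EB8
clock 4: out=0, reg = 0x79F5C
clock 5: out=0, reg = 0xBCFAE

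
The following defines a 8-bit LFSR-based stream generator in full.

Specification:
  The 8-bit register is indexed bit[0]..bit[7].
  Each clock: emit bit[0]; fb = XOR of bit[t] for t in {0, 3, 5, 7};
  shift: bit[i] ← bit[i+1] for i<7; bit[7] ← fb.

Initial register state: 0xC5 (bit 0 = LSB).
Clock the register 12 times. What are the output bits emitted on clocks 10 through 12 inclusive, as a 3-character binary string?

reg_0 = 0xC5
clock 1: out=1, reg = 0x62
clock 2: out=0, reg = 0xB1
clock 3: out=1, reg = 0xD8
clock 4: out=0, reg = 0x6C
clock 5: out=0, reg = 0x36
clock 6: out=0, reg = 0x9B
clock 7: out=1, reg = 0xCD
clock 8: out=1, reg = 0xE6
clock 9: out=0, reg = 0x73
clock 10: out=1, reg = 0x39
clock 11: out=1, reg = 0x9C
clock 12: out=0, reg = 0x4E

110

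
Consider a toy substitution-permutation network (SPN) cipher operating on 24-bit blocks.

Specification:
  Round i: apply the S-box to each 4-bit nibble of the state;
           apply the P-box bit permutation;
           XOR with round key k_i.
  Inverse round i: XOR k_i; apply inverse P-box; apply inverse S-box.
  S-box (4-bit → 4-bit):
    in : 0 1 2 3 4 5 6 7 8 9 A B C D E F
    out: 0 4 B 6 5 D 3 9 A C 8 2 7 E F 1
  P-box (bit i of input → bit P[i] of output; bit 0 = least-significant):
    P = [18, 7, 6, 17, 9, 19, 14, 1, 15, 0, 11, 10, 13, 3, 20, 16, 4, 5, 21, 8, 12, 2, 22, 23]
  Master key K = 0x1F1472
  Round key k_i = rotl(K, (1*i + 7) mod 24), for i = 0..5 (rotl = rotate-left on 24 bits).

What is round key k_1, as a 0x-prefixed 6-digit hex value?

K = 0x1F1472
k_0 = rotl(K, (1*0+7) mod 24) = rotl(K, 7) = 0x8A390F
k_1 = rotl(K, (1*1+7) mod 24) = rotl(K, 8) = 0x14721F

0x14721F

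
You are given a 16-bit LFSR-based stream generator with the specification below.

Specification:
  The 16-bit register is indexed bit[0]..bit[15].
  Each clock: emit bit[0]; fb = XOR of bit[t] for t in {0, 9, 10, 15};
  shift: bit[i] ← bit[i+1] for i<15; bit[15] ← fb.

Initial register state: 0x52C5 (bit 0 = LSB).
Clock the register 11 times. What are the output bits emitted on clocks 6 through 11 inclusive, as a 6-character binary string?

reg_0 = 0x52C5
clock 1: out=1, reg = 0x2962
clock 2: out=0, reg = 0x14B1
clock 3: out=1, reg = 0x0A58
clock 4: out=0, reg = 0x852C
clock 5: out=0, reg = 0x4296
clock 6: out=0, reg = 0xA14B
clock 7: out=1, reg = 0x50A5
clock 8: out=1, reg = 0xA852
clock 9: out=0, reg = 0xD429
clock 10: out=1, reg = 0xEA14
clock 11: out=0, reg = 0x750A

011010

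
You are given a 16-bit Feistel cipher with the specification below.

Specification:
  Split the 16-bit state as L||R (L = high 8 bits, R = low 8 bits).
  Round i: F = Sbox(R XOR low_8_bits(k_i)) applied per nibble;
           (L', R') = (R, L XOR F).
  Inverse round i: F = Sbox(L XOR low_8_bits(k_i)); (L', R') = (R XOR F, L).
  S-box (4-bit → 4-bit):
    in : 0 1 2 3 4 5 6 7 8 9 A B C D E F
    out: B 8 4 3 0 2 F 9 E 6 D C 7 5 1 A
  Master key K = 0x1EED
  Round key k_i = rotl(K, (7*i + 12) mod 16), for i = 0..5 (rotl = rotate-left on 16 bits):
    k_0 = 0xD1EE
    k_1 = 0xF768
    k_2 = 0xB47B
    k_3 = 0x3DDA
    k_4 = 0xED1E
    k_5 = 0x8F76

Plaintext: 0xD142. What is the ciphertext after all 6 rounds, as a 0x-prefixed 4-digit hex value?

0xEE09

s_0 = plaintext = 0xD142
s_1 = Round(s_0, k_0) = 0x4206
s_2 = Round(s_1, k_1) = 0x06B3
s_3 = Round(s_2, k_2) = 0xB378
s_4 = Round(s_3, k_3) = 0x7867
s_5 = Round(s_4, k_4) = 0x67EE
s_6 = Round(s_5, k_5) = 0xEE09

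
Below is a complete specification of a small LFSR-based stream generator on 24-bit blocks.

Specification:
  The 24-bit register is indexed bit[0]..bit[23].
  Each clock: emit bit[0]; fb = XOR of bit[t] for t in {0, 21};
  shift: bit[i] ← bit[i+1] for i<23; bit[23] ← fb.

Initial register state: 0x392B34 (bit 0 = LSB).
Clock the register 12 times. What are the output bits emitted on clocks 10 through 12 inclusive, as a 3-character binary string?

101

reg_0 = 0x392B34
clock 1: out=0, reg = 0x9C959A
clock 2: out=0, reg = 0x4E4ACD
clock 3: out=1, reg = 0xA72566
clock 4: out=0, reg = 0xD392B3
clock 5: out=1, reg = 0xE9C959
clock 6: out=1, reg = 0x74E4AC
clock 7: out=0, reg = 0xBA7256
clock 8: out=0, reg = 0xDD392B
clock 9: out=1, reg = 0xEE9C95
clock 10: out=1, reg = 0x774E4A
clock 11: out=0, reg = 0xBBA725
clock 12: out=1, reg = 0x5DD392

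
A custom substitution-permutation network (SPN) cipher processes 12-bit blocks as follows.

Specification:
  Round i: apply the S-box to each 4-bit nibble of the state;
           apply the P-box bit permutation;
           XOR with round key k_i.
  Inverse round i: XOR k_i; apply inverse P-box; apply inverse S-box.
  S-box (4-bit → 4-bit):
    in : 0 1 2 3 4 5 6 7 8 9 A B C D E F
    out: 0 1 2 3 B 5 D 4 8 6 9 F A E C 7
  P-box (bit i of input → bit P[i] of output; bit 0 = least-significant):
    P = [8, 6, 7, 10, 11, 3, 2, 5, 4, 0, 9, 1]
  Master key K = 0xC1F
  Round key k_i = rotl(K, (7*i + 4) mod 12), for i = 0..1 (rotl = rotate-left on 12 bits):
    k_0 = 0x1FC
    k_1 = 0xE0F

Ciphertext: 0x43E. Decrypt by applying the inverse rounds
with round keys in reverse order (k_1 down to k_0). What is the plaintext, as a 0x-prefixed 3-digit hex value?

0x5FC

s_0 = ciphertext = 0x43E
s_1 = InvRound(s_0, k_1) = 0xFA0
s_2 = InvRound(s_1, k_0) = 0x5FC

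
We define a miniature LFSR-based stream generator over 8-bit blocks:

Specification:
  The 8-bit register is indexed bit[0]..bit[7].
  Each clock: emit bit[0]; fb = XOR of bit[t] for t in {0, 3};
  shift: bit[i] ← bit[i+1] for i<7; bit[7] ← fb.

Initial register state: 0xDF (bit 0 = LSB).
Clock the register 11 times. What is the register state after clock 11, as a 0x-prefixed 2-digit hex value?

0x88

reg_0 = 0xDF
clock 1: out=1, reg = 0x6F
clock 2: out=1, reg = 0x37
clock 3: out=1, reg = 0x9B
clock 4: out=1, reg = 0x4D
clock 5: out=1, reg = 0x26
clock 6: out=0, reg = 0x13
clock 7: out=1, reg = 0x89
clock 8: out=1, reg = 0x44
clock 9: out=0, reg = 0x22
clock 10: out=0, reg = 0x11
clock 11: out=1, reg = 0x88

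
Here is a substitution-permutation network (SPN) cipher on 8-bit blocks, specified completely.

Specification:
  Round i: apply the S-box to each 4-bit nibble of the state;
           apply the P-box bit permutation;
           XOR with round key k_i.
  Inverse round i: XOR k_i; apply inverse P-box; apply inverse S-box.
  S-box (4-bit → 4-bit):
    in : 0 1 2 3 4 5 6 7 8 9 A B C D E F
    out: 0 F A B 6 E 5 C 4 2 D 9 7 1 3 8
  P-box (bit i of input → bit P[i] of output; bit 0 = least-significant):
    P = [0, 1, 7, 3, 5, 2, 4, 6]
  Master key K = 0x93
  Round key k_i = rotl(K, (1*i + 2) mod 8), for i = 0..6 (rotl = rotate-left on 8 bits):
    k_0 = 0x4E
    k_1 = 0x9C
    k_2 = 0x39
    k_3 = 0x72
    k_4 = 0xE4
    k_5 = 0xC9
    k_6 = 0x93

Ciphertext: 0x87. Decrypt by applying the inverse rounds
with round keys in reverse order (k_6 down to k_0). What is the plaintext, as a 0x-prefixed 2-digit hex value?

s_0 = ciphertext = 0x87
s_1 = InvRound(s_0, k_6) = 0x40
s_2 = InvRound(s_1, k_5) = 0x0A
s_3 = InvRound(s_2, k_4) = 0x35
s_4 = InvRound(s_3, k_3) = 0x2E
s_5 = InvRound(s_4, k_2) = 0x4E
s_6 = InvRound(s_5, k_1) = 0x74
s_7 = InvRound(s_6, k_0) = 0x62

0x62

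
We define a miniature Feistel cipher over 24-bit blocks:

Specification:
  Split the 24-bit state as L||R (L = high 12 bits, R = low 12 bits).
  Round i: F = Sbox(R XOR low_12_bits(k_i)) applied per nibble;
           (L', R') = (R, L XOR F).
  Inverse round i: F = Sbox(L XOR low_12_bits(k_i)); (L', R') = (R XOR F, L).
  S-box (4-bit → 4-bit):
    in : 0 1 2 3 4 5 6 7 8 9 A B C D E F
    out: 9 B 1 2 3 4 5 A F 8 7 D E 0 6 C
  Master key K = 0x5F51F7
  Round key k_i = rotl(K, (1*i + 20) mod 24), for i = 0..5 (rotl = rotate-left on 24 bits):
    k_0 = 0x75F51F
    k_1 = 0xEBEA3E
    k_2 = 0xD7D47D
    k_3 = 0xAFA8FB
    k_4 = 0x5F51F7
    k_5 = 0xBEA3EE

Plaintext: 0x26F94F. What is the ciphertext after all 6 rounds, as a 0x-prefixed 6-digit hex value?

0xA6C911

s_0 = plaintext = 0x26F94F
s_1 = Round(s_0, k_0) = 0x94FC26
s_2 = Round(s_1, k_1) = 0xC26CF0
s_3 = Round(s_2, k_2) = 0xCF03D6
s_4 = Round(s_3, k_3) = 0x3D61E0
s_5 = Round(s_4, k_4) = 0x1E0A6C
s_6 = Round(s_5, k_5) = 0xA6C911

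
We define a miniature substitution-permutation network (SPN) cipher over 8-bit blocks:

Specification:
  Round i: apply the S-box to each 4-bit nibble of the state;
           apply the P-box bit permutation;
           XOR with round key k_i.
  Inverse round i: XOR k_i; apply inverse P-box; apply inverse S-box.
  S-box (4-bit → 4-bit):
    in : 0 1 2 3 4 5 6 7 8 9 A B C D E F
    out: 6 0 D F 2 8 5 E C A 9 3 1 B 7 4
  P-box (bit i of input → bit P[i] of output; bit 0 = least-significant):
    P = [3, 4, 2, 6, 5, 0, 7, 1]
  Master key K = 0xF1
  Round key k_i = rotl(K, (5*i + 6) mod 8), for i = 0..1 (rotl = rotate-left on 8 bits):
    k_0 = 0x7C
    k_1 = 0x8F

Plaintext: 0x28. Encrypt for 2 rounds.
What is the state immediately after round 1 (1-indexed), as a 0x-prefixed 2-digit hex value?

0x9A

s_0 = plaintext = 0x28
s_1 = Round(s_0, k_0) = 0x9A
s_2 = Round(s_1, k_1) = 0xC4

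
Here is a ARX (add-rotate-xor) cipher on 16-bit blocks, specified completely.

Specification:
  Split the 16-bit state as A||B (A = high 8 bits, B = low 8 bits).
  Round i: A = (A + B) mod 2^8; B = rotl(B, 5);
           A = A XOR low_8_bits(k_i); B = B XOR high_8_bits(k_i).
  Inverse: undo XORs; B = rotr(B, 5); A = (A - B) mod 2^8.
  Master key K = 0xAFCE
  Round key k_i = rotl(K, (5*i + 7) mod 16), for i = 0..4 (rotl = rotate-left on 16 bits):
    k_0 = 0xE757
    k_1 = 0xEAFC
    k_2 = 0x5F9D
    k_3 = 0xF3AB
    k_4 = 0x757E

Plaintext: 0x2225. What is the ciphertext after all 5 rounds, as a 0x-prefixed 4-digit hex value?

s_0 = plaintext = 0x2225
s_1 = Round(s_0, k_0) = 0x1043
s_2 = Round(s_1, k_1) = 0xAF82
s_3 = Round(s_2, k_2) = 0xAC0F
s_4 = Round(s_3, k_3) = 0x1012
s_5 = Round(s_4, k_4) = 0x5C37

0x5C37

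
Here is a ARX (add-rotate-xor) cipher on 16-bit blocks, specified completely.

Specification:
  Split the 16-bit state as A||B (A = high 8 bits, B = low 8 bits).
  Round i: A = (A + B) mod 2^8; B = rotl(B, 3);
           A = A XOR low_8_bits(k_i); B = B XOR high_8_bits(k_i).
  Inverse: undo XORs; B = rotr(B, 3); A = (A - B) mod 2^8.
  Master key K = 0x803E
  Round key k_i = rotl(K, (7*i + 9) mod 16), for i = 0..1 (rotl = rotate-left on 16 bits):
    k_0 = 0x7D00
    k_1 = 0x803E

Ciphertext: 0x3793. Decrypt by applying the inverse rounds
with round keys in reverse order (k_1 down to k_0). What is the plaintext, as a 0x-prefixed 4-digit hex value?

s_0 = ciphertext = 0x3793
s_1 = InvRound(s_0, k_1) = 0xA762
s_2 = InvRound(s_1, k_0) = 0xC4E3

0xC4E3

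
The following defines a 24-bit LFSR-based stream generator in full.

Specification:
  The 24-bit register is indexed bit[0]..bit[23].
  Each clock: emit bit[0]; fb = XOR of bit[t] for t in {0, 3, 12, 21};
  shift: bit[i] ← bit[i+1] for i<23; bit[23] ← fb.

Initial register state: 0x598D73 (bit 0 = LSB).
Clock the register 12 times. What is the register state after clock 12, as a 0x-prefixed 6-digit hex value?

0xCBF598

reg_0 = 0x598D73
clock 1: out=1, reg = 0xACC6B9
clock 2: out=1, reg = 0xD6635C
clock 3: out=0, reg = 0xEB31AE
clock 4: out=0, reg = 0xF598D7
clock 5: out=1, reg = 0xFACC6B
clock 6: out=1, reg = 0xFD6635
clock 7: out=1, reg = 0x7EB31A
clock 8: out=0, reg = 0xBF598D
clock 9: out=1, reg = 0x5FACC6
clock 10: out=0, reg = 0x2FD663
clock 11: out=1, reg = 0x97EB31
clock 12: out=1, reg = 0xCBF598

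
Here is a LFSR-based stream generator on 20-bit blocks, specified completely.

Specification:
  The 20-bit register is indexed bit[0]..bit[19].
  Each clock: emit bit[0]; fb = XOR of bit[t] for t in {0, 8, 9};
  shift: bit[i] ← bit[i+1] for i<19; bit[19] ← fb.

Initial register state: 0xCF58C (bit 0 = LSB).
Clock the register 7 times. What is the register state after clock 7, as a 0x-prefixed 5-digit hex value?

0x079EB

reg_0 = 0xCF58C
clock 1: out=0, reg = 0xE7AC6
clock 2: out=0, reg = 0xF3D63
clock 3: out=1, reg = 0x79EB1
clock 4: out=1, reg = 0x3CF58
clock 5: out=0, reg = 0x1E7AC
clock 6: out=0, reg = 0x0F3D6
clock 7: out=0, reg = 0x079EB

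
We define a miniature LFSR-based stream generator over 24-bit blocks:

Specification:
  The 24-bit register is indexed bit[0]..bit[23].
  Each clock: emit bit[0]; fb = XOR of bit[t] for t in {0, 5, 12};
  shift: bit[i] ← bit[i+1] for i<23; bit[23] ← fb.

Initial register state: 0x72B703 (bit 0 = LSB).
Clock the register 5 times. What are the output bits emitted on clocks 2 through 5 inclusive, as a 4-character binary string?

reg_0 = 0x72B703
clock 1: out=1, reg = 0x395B81
clock 2: out=1, reg = 0x1CADC0
clock 3: out=0, reg = 0x0E56E0
clock 4: out=0, reg = 0x072B70
clock 5: out=0, reg = 0x8395B8

1000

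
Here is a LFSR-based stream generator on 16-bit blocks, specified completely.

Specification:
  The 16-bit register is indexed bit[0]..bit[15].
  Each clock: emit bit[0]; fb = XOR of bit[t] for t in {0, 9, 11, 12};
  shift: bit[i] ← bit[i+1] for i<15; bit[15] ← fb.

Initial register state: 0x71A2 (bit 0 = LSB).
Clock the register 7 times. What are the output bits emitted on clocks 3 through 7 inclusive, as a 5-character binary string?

00010

reg_0 = 0x71A2
clock 1: out=0, reg = 0xB8D1
clock 2: out=1, reg = 0xDC68
clock 3: out=0, reg = 0x6E34
clock 4: out=0, reg = 0x371A
clock 5: out=0, reg = 0x1B8D
clock 6: out=1, reg = 0x0DC6
clock 7: out=0, reg = 0x86E3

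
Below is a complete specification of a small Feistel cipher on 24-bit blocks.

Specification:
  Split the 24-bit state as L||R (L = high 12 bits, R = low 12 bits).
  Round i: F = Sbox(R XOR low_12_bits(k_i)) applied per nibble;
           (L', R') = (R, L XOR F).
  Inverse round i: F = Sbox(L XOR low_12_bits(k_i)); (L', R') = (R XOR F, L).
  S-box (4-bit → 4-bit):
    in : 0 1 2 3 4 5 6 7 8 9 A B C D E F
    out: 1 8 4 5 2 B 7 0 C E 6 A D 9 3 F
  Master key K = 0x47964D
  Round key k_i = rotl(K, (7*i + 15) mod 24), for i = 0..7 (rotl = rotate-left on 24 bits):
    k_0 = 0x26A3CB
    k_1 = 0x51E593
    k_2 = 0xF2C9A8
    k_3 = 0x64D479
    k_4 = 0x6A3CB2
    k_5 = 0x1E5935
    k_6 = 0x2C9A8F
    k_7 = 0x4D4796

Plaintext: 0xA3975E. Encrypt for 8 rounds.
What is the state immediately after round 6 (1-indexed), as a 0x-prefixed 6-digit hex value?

s_0 = plaintext = 0xA3975E
s_1 = Round(s_0, k_0) = 0x75E8D2
s_2 = Round(s_1, k_1) = 0x8D2E76
s_3 = Round(s_2, k_2) = 0xE76841
s_4 = Round(s_3, k_3) = 0x84132A
s_5 = Round(s_4, k_4) = 0x32A7AD
s_6 = Round(s_5, k_5) = 0x7AD0C6
s_7 = Round(s_6, k_6) = 0x0C6183
s_8 = Round(s_7, k_7) = 0x18374D

0x7AD0C6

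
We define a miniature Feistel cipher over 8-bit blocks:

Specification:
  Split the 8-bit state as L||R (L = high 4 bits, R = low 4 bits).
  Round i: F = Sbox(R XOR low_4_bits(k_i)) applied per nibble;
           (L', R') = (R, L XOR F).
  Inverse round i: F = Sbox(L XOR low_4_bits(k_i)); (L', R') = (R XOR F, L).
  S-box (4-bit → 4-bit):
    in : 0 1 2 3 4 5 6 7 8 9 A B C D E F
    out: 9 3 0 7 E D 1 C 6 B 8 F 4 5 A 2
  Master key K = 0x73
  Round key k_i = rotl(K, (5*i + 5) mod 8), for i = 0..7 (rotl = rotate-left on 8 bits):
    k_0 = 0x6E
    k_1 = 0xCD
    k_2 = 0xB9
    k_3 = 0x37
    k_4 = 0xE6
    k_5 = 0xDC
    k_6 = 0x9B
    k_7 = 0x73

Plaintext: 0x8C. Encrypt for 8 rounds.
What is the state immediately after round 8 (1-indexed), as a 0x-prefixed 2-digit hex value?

0x32

s_0 = plaintext = 0x8C
s_1 = Round(s_0, k_0) = 0xC8
s_2 = Round(s_1, k_1) = 0x81
s_3 = Round(s_2, k_2) = 0x1E
s_4 = Round(s_3, k_3) = 0xEA
s_5 = Round(s_4, k_4) = 0xAA
s_6 = Round(s_5, k_5) = 0xAB
s_7 = Round(s_6, k_6) = 0xB3
s_8 = Round(s_7, k_7) = 0x32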